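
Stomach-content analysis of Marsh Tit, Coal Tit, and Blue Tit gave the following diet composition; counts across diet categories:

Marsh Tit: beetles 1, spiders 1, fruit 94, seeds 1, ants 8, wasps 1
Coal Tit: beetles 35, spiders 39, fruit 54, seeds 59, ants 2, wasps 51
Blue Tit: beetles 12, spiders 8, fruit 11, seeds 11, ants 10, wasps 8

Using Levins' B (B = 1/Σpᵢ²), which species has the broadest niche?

Proportions for Marsh Tit (n=106): 1/106=0.0094, 1/106=0.0094, 94/106=0.8868, 1/106=0.0094, 8/106=0.0755, 1/106=0.0094
Proportions for Coal Tit (n=240): 35/240=0.1458, 39/240=0.1625, 54/240=0.2250, 59/240=0.2458, 2/240=0.0083, 51/240=0.2125
Proportions for Blue Tit (n=60): 12/60=0.2000, 8/60=0.1333, 11/60=0.1833, 11/60=0.1833, 10/60=0.1667, 8/60=0.1333
Σp_Marsᵢ² = 0.0094² + 0.0094² + 0.8868² + 0.0094² + 0.0755² + 0.0094² = 0.000088 + 0.000088 + 0.786414 + 0.000088 + 0.005700 + 0.000088 = 0.792466
B_Mars = 1 / 0.792466 = 1.2619
Σp_Coalᵢ² = 0.1458² + 0.1625² + 0.2250² + 0.2458² + 0.0083² + 0.2125² = 0.021258 + 0.026406 + 0.050625 + 0.060418 + 0.000069 + 0.045156 = 0.203932
B_Coal = 1 / 0.203932 = 4.9036
Σp_Blueᵢ² = 0.2000² + 0.1333² + 0.1833² + 0.1833² + 0.1667² + 0.1333² = 0.040000 + 0.017769 + 0.033599 + 0.033599 + 0.027789 + 0.017769 = 0.170525
B_Blue = 1 / 0.170525 = 5.8642
Highest B → broadest niche (most generalist): Blue Tit (B = 5.86).

Blue Tit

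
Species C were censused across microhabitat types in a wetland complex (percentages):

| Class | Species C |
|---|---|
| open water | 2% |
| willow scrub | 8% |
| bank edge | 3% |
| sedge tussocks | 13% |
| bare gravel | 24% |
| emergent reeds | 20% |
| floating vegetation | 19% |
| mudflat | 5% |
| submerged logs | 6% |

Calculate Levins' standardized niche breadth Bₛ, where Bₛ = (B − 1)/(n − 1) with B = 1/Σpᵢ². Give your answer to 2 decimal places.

0.64

Convert percentages to proportions (divide by 100).
Σpᵢ² = 0.02² + 0.08² + 0.03² + 0.13² + 0.24² + 0.20² + 0.19² + 0.05² + 0.06² = 0.0004 + 0.0064 + 0.0009 + 0.0169 + 0.0576 + 0.0400 + 0.0361 + 0.0025 + 0.0036 = 0.1644
B = 1 / 0.1644 = 6.0827
Bₛ = (B − 1)/(n − 1) = (6.0827 − 1)/(9 − 1) = 5.0827/8 = 0.6353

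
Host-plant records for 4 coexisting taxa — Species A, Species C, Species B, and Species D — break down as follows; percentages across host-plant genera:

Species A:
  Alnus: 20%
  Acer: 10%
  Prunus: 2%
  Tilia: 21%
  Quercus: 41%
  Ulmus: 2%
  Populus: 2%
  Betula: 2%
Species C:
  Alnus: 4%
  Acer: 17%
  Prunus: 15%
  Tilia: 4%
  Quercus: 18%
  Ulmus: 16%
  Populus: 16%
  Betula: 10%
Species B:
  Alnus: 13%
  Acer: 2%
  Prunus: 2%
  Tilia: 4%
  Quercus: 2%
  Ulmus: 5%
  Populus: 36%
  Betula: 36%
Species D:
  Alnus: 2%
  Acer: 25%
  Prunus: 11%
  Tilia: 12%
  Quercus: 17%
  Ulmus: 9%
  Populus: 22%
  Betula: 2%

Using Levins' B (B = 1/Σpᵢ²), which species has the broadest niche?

Species C

Convert percentages to proportions (divide by 100).
Σp_Aᵢ² = 0.20² + 0.10² + 0.02² + 0.21² + 0.41² + 0.02² + 0.02² + 0.02² = 0.0400 + 0.0100 + 0.0004 + 0.0441 + 0.1681 + 0.0004 + 0.0004 + 0.0004 = 0.2638
B_A = 1 / 0.2638 = 3.7908
Σp_Cᵢ² = 0.04² + 0.17² + 0.15² + 0.04² + 0.18² + 0.16² + 0.16² + 0.10² = 0.0016 + 0.0289 + 0.0225 + 0.0016 + 0.0324 + 0.0256 + 0.0256 + 0.0100 = 0.1482
B_C = 1 / 0.1482 = 6.7476
Σp_Bᵢ² = 0.13² + 0.02² + 0.02² + 0.04² + 0.02² + 0.05² + 0.36² + 0.36² = 0.0169 + 0.0004 + 0.0004 + 0.0016 + 0.0004 + 0.0025 + 0.1296 + 0.1296 = 0.2814
B_B = 1 / 0.2814 = 3.5537
Σp_Dᵢ² = 0.02² + 0.25² + 0.11² + 0.12² + 0.17² + 0.09² + 0.22² + 0.02² = 0.0004 + 0.0625 + 0.0121 + 0.0144 + 0.0289 + 0.0081 + 0.0484 + 0.0004 = 0.1752
B_D = 1 / 0.1752 = 5.7078
Highest B → broadest niche (most generalist): Species C (B = 6.75).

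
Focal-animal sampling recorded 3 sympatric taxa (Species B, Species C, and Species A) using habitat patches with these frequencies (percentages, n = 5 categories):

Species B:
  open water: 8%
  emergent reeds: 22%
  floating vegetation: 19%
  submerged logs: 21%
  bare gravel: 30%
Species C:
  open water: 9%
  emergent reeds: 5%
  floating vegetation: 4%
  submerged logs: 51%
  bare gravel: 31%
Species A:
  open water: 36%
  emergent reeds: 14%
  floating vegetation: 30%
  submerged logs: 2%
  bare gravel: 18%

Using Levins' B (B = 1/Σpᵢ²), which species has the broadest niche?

Species B

Convert percentages to proportions (divide by 100).
Σp_Bᵢ² = 0.08² + 0.22² + 0.19² + 0.21² + 0.30² = 0.0064 + 0.0484 + 0.0361 + 0.0441 + 0.0900 = 0.2250
B_B = 1 / 0.2250 = 4.4444
Σp_Cᵢ² = 0.09² + 0.05² + 0.04² + 0.51² + 0.31² = 0.0081 + 0.0025 + 0.0016 + 0.2601 + 0.0961 = 0.3684
B_C = 1 / 0.3684 = 2.7144
Σp_Aᵢ² = 0.36² + 0.14² + 0.30² + 0.02² + 0.18² = 0.1296 + 0.0196 + 0.0900 + 0.0004 + 0.0324 = 0.2720
B_A = 1 / 0.2720 = 3.6765
Highest B → broadest niche (most generalist): Species B (B = 4.44).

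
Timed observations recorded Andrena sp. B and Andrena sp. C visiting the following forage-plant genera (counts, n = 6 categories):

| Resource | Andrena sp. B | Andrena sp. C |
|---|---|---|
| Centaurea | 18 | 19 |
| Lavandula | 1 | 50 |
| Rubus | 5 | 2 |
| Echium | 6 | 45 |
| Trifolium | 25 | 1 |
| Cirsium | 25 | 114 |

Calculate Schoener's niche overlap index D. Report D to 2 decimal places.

Proportions for Andrena sp. B (n=80): 18/80=0.2250, 1/80=0.0125, 5/80=0.0625, 6/80=0.0750, 25/80=0.3125, 25/80=0.3125
Proportions for Andrena sp. C (n=231): 19/231=0.0823, 50/231=0.2165, 2/231=0.0087, 45/231=0.1948, 1/231=0.0043, 114/231=0.4935
Σ|p₁ᵢ − p₂ᵢ| = 0.1427 + 0.2040 + 0.0538 + 0.1198 + 0.3082 + 0.1810 = 1.0095
D = 1 − ½ × 1.0095 = 1 − 0.50475 = 0.49525

0.50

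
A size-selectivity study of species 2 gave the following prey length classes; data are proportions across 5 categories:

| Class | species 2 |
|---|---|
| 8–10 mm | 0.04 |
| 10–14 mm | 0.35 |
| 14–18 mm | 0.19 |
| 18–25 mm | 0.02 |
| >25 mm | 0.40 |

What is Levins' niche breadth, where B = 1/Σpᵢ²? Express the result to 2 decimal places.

3.12

Σpᵢ² = 0.04² + 0.35² + 0.19² + 0.02² + 0.40² = 0.0016 + 0.1225 + 0.0361 + 0.0004 + 0.1600 = 0.3206
B = 1 / 0.3206 = 3.1192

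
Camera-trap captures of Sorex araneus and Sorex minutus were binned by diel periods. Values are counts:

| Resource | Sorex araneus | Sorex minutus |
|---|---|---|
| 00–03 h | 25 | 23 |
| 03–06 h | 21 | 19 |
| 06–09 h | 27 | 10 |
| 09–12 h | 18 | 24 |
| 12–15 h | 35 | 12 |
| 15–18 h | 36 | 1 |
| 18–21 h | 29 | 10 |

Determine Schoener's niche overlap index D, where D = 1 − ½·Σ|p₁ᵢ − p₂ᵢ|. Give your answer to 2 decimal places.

0.67

Proportions for Sorex araneus (n=191): 25/191=0.1309, 21/191=0.1099, 27/191=0.1414, 18/191=0.0942, 35/191=0.1832, 36/191=0.1885, 29/191=0.1518
Proportions for Sorex minutus (n=99): 23/99=0.2323, 19/99=0.1919, 10/99=0.1010, 24/99=0.2424, 12/99=0.1212, 1/99=0.0101, 10/99=0.1010
Σ|p₁ᵢ − p₂ᵢ| = 0.1014 + 0.0820 + 0.0404 + 0.1482 + 0.0620 + 0.1784 + 0.0508 = 0.6632
D = 1 − ½ × 0.6632 = 1 − 0.33160 = 0.66840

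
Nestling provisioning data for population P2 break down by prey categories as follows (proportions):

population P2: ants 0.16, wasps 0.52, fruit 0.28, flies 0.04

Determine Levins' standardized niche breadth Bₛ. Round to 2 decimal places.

0.55

Σpᵢ² = 0.16² + 0.52² + 0.28² + 0.04² = 0.0256 + 0.2704 + 0.0784 + 0.0016 = 0.3760
B = 1 / 0.3760 = 2.6596
Bₛ = (B − 1)/(n − 1) = (2.6596 − 1)/(4 − 1) = 1.6596/3 = 0.5532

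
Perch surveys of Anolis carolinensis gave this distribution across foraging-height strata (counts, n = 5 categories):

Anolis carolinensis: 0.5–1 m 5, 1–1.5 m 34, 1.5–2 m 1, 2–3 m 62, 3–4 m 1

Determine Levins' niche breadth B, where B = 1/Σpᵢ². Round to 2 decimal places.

2.11

Proportions for Anolis carolinensis (n=103): 5/103=0.0485, 34/103=0.3301, 1/103=0.0097, 62/103=0.6019, 1/103=0.0097
Σpᵢ² = 0.0485² + 0.3301² + 0.0097² + 0.6019² + 0.0097² = 0.002352 + 0.108966 + 0.000094 + 0.362284 + 0.000094 = 0.473790
B = 1 / 0.473790 = 2.1106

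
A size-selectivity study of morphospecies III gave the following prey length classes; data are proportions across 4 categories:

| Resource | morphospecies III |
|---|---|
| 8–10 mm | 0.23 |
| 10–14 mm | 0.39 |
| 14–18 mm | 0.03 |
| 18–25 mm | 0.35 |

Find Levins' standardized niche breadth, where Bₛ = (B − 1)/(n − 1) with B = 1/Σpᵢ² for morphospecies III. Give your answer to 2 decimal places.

0.68

Σpᵢ² = 0.23² + 0.39² + 0.03² + 0.35² = 0.0529 + 0.1521 + 0.0009 + 0.1225 = 0.3284
B = 1 / 0.3284 = 3.0451
Bₛ = (B − 1)/(n − 1) = (3.0451 − 1)/(4 − 1) = 2.0451/3 = 0.6817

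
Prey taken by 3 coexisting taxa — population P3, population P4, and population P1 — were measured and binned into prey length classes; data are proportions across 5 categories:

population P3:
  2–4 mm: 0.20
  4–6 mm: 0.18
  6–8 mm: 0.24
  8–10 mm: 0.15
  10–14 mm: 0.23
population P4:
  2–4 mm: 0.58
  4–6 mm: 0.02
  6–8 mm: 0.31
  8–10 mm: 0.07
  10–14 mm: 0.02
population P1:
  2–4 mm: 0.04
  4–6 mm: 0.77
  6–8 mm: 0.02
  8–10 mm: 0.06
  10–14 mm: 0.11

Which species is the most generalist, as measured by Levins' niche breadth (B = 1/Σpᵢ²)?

population P3

Σp_P3ᵢ² = 0.20² + 0.18² + 0.24² + 0.15² + 0.23² = 0.0400 + 0.0324 + 0.0576 + 0.0225 + 0.0529 = 0.2054
B_P3 = 1 / 0.2054 = 4.8685
Σp_P4ᵢ² = 0.58² + 0.02² + 0.31² + 0.07² + 0.02² = 0.3364 + 0.0004 + 0.0961 + 0.0049 + 0.0004 = 0.4382
B_P4 = 1 / 0.4382 = 2.2821
Σp_P1ᵢ² = 0.04² + 0.77² + 0.02² + 0.06² + 0.11² = 0.0016 + 0.5929 + 0.0004 + 0.0036 + 0.0121 = 0.6106
B_P1 = 1 / 0.6106 = 1.6377
Highest B → broadest niche (most generalist): population P3 (B = 4.87).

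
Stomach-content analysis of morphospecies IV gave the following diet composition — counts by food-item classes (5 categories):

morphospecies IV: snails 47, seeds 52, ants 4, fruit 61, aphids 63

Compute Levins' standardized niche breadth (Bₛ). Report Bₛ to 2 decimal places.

Proportions for morphospecies IV (n=227): 47/227=0.2070, 52/227=0.2291, 4/227=0.0176, 61/227=0.2687, 63/227=0.2775
Σpᵢ² = 0.2070² + 0.2291² + 0.0176² + 0.2687² + 0.2775² = 0.042849 + 0.052487 + 0.000310 + 0.072200 + 0.077006 = 0.244852
B = 1 / 0.244852 = 4.0841
Bₛ = (B − 1)/(n − 1) = (4.0841 − 1)/(5 − 1) = 3.0841/4 = 0.7710

0.77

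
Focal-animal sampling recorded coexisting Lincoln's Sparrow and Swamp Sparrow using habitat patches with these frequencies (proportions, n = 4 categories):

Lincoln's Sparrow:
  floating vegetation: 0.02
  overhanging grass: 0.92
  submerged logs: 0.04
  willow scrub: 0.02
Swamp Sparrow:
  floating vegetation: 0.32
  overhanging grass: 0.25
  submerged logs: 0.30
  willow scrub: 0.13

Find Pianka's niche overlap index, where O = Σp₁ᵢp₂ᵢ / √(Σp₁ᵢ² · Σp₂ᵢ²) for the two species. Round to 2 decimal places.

0.52

Σ p₁ᵢp₂ᵢ = 0.0064 + 0.2300 + 0.0120 + 0.0026 = 0.2510
Σp_1ᵢ² = 0.02² + 0.92² + 0.04² + 0.02² = 0.0004 + 0.8464 + 0.0016 + 0.0004 = 0.8488
Σp_2ᵢ² = 0.32² + 0.25² + 0.30² + 0.13² = 0.1024 + 0.0625 + 0.0900 + 0.0169 = 0.2718
O = 0.2510 / √(0.8488 × 0.2718) = 0.2510 / 0.48032 = 0.5226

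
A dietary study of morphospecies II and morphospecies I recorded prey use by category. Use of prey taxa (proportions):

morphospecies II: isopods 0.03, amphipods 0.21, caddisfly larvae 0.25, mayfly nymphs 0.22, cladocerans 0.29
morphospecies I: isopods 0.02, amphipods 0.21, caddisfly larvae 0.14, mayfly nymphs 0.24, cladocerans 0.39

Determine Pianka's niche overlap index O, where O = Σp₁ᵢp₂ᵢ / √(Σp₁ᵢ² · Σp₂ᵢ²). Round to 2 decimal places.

Σ p₁ᵢp₂ᵢ = 0.0006 + 0.0441 + 0.0350 + 0.0528 + 0.1131 = 0.2456
Σp_1ᵢ² = 0.03² + 0.21² + 0.25² + 0.22² + 0.29² = 0.0009 + 0.0441 + 0.0625 + 0.0484 + 0.0841 = 0.2400
Σp_2ᵢ² = 0.02² + 0.21² + 0.14² + 0.24² + 0.39² = 0.0004 + 0.0441 + 0.0196 + 0.0576 + 0.1521 = 0.2738
O = 0.2456 / √(0.2400 × 0.2738) = 0.2456 / 0.25634 = 0.9581

0.96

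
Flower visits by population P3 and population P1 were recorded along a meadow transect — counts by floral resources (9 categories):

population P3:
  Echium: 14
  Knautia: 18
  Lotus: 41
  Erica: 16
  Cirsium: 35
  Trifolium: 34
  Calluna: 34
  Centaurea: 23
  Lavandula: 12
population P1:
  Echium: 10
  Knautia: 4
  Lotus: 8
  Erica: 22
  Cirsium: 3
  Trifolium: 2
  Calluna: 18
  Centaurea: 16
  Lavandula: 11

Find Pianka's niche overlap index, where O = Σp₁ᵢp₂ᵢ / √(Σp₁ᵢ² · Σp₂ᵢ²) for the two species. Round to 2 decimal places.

Proportions for population P3 (n=227): 14/227=0.0617, 18/227=0.0793, 41/227=0.1806, 16/227=0.0705, 35/227=0.1542, 34/227=0.1498, 34/227=0.1498, 23/227=0.1013, 12/227=0.0529
Proportions for population P1 (n=94): 10/94=0.1064, 4/94=0.0426, 8/94=0.0851, 22/94=0.2340, 3/94=0.0319, 2/94=0.0213, 18/94=0.1915, 16/94=0.1702, 11/94=0.1170
Σ p₁ᵢp₂ᵢ = 0.006565 + 0.003378 + 0.015369 + 0.016497 + 0.004919 + 0.003191 + 0.028687 + 0.017241 + 0.006189 = 0.102036
Σp_1ᵢ² = 0.0617² + 0.0793² + 0.1806² + 0.0705² + 0.1542² + 0.1498² + 0.1498² + 0.1013² + 0.0529² = 0.003807 + 0.006288 + 0.032616 + 0.004970 + 0.023778 + 0.022440 + 0.022440 + 0.010262 + 0.002798 = 0.129399
Σp_2ᵢ² = 0.1064² + 0.0426² + 0.0851² + 0.2340² + 0.0319² + 0.0213² + 0.1915² + 0.1702² + 0.1170² = 0.011321 + 0.001815 + 0.007242 + 0.054756 + 0.001018 + 0.000454 + 0.036672 + 0.028968 + 0.013689 = 0.155935
O = 0.102036 / √(0.129399 × 0.155935) = 0.102036 / 0.1420487 = 0.7183

0.72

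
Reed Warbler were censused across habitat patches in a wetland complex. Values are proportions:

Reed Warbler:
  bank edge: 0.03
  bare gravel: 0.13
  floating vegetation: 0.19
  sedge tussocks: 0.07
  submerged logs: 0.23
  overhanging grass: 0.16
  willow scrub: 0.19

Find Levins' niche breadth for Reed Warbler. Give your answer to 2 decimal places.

Σpᵢ² = 0.03² + 0.13² + 0.19² + 0.07² + 0.23² + 0.16² + 0.19² = 0.0009 + 0.0169 + 0.0361 + 0.0049 + 0.0529 + 0.0256 + 0.0361 = 0.1734
B = 1 / 0.1734 = 5.7670

5.77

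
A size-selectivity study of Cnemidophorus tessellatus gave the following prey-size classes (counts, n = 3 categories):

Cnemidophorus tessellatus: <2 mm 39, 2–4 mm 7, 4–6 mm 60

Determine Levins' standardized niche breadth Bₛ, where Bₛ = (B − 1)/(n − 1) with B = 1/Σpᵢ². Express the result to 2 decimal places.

0.59

Proportions for Cnemidophorus tessellatus (n=106): 39/106=0.3679, 7/106=0.0660, 60/106=0.5660
Σpᵢ² = 0.3679² + 0.0660² + 0.5660² = 0.135350 + 0.004356 + 0.320356 = 0.460062
B = 1 / 0.460062 = 2.1736
Bₛ = (B − 1)/(n − 1) = (2.1736 − 1)/(3 − 1) = 1.1736/2 = 0.5868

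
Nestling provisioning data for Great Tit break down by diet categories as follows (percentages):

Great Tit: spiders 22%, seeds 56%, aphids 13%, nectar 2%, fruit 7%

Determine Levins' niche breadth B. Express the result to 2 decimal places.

Convert percentages to proportions (divide by 100).
Σpᵢ² = 0.22² + 0.56² + 0.13² + 0.02² + 0.07² = 0.0484 + 0.3136 + 0.0169 + 0.0004 + 0.0049 = 0.3842
B = 1 / 0.3842 = 2.6028

2.60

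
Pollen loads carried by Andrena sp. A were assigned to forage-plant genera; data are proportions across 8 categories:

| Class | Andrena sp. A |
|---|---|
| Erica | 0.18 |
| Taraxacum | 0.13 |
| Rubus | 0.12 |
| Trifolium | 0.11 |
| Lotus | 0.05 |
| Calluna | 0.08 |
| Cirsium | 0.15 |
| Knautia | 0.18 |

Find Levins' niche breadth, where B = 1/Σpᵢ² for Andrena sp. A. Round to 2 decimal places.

Σpᵢ² = 0.18² + 0.13² + 0.12² + 0.11² + 0.05² + 0.08² + 0.15² + 0.18² = 0.0324 + 0.0169 + 0.0144 + 0.0121 + 0.0025 + 0.0064 + 0.0225 + 0.0324 = 0.1396
B = 1 / 0.1396 = 7.1633

7.16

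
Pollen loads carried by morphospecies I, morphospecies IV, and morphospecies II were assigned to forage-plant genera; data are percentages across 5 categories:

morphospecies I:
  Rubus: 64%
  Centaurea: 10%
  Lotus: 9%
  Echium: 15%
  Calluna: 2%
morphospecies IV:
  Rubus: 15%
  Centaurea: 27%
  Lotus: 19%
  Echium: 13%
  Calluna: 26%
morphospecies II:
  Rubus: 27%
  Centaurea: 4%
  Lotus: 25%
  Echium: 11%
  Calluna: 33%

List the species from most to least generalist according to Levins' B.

Convert percentages to proportions (divide by 100).
Σp_Iᵢ² = 0.64² + 0.10² + 0.09² + 0.15² + 0.02² = 0.4096 + 0.0100 + 0.0081 + 0.0225 + 0.0004 = 0.4506
B_I = 1 / 0.4506 = 2.2193
Σp_IVᵢ² = 0.15² + 0.27² + 0.19² + 0.13² + 0.26² = 0.0225 + 0.0729 + 0.0361 + 0.0169 + 0.0676 = 0.2160
B_IV = 1 / 0.2160 = 4.6296
Σp_IIᵢ² = 0.27² + 0.04² + 0.25² + 0.11² + 0.33² = 0.0729 + 0.0016 + 0.0625 + 0.0121 + 0.1089 = 0.2580
B_II = 1 / 0.2580 = 3.8760
Ranking by B (broadest → narrowest): morphospecies IV (4.63) > morphospecies II (3.88) > morphospecies I (2.22)

morphospecies IV > morphospecies II > morphospecies I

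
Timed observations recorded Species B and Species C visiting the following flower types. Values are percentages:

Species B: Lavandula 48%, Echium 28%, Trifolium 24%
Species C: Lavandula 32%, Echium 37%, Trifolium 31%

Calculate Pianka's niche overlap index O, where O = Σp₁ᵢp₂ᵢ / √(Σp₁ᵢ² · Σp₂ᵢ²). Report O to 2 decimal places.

Convert percentages to proportions (divide by 100).
Σ p₁ᵢp₂ᵢ = 0.1536 + 0.1036 + 0.0744 = 0.3316
Σp_1ᵢ² = 0.48² + 0.28² + 0.24² = 0.2304 + 0.0784 + 0.0576 = 0.3664
Σp_2ᵢ² = 0.32² + 0.37² + 0.31² = 0.1024 + 0.1369 + 0.0961 = 0.3354
O = 0.3316 / √(0.3664 × 0.3354) = 0.3316 / 0.35056 = 0.9459

0.95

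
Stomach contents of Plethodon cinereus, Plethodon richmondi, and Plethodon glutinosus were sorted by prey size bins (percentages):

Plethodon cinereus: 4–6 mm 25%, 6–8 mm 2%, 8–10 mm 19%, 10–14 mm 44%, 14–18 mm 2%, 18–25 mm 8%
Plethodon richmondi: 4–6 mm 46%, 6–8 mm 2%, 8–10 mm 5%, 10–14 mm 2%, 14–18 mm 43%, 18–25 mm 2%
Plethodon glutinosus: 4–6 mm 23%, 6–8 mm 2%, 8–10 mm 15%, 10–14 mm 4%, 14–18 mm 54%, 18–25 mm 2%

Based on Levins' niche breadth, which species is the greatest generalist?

Convert percentages to proportions (divide by 100).
Σp_cineᵢ² = 0.25² + 0.02² + 0.19² + 0.44² + 0.02² + 0.08² = 0.0625 + 0.0004 + 0.0361 + 0.1936 + 0.0004 + 0.0064 = 0.2994
B_cine = 1 / 0.2994 = 3.3400
Σp_richᵢ² = 0.46² + 0.02² + 0.05² + 0.02² + 0.43² + 0.02² = 0.2116 + 0.0004 + 0.0025 + 0.0004 + 0.1849 + 0.0004 = 0.4002
B_rich = 1 / 0.4002 = 2.4988
Σp_glutᵢ² = 0.23² + 0.02² + 0.15² + 0.04² + 0.54² + 0.02² = 0.0529 + 0.0004 + 0.0225 + 0.0016 + 0.2916 + 0.0004 = 0.3694
B_glut = 1 / 0.3694 = 2.7071
Highest B → broadest niche (most generalist): Plethodon cinereus (B = 3.34).

Plethodon cinereus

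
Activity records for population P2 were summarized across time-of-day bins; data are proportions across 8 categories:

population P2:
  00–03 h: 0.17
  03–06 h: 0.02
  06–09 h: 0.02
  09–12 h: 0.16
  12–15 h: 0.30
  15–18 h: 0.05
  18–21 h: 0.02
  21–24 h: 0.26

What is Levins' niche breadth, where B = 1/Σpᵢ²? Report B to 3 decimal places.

Σpᵢ² = 0.17² + 0.02² + 0.02² + 0.16² + 0.30² + 0.05² + 0.02² + 0.26² = 0.0289 + 0.0004 + 0.0004 + 0.0256 + 0.0900 + 0.0025 + 0.0004 + 0.0676 = 0.2158
B = 1 / 0.2158 = 4.63392

4.634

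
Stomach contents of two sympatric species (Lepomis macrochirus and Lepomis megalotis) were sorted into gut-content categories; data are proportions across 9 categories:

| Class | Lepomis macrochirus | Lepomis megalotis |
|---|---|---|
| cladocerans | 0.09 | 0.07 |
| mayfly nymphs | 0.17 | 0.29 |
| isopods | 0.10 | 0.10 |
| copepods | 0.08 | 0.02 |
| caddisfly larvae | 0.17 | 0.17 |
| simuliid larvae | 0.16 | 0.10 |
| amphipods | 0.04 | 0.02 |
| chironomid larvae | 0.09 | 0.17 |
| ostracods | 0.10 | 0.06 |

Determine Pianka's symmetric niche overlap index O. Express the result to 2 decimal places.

Σ p₁ᵢp₂ᵢ = 0.0063 + 0.0493 + 0.0100 + 0.0016 + 0.0289 + 0.0160 + 0.0008 + 0.0153 + 0.0060 = 0.1342
Σp_1ᵢ² = 0.09² + 0.17² + 0.10² + 0.08² + 0.17² + 0.16² + 0.04² + 0.09² + 0.10² = 0.0081 + 0.0289 + 0.0100 + 0.0064 + 0.0289 + 0.0256 + 0.0016 + 0.0081 + 0.0100 = 0.1276
Σp_2ᵢ² = 0.07² + 0.29² + 0.10² + 0.02² + 0.17² + 0.10² + 0.02² + 0.17² + 0.06² = 0.0049 + 0.0841 + 0.0100 + 0.0004 + 0.0289 + 0.0100 + 0.0004 + 0.0289 + 0.0036 = 0.1712
O = 0.1342 / √(0.1276 × 0.1712) = 0.1342 / 0.14780 = 0.9080

0.91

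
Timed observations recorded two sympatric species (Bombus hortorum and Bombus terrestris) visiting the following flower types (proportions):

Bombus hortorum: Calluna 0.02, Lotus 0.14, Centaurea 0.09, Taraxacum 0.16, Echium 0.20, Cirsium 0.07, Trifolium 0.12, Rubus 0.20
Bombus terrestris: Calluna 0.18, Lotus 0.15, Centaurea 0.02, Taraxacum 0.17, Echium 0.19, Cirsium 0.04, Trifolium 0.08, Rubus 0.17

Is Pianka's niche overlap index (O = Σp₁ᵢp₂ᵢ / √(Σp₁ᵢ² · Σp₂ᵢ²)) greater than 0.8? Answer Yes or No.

Σ p₁ᵢp₂ᵢ = 0.0036 + 0.0210 + 0.0018 + 0.0272 + 0.0380 + 0.0028 + 0.0096 + 0.0340 = 0.1380
Σp_1ᵢ² = 0.02² + 0.14² + 0.09² + 0.16² + 0.20² + 0.07² + 0.12² + 0.20² = 0.0004 + 0.0196 + 0.0081 + 0.0256 + 0.0400 + 0.0049 + 0.0144 + 0.0400 = 0.1530
Σp_2ᵢ² = 0.18² + 0.15² + 0.02² + 0.17² + 0.19² + 0.04² + 0.08² + 0.17² = 0.0324 + 0.0225 + 0.0004 + 0.0289 + 0.0361 + 0.0016 + 0.0064 + 0.0289 = 0.1572
O = 0.1380 / √(0.1530 × 0.1572) = 0.1380 / 0.15509 = 0.8898
O = 0.8898 > 0.8 → Yes.

Yes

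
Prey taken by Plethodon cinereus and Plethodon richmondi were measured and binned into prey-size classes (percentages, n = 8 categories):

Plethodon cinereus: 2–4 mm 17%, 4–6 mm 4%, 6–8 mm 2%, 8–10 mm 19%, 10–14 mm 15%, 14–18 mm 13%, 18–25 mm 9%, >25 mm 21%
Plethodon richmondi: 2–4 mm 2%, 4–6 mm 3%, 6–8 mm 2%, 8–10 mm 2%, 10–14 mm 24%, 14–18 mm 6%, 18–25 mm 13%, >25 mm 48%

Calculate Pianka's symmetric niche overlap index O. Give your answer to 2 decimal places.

Convert percentages to proportions (divide by 100).
Σ p₁ᵢp₂ᵢ = 0.0034 + 0.0012 + 0.0004 + 0.0038 + 0.0360 + 0.0078 + 0.0117 + 0.1008 = 0.1651
Σp_1ᵢ² = 0.17² + 0.04² + 0.02² + 0.19² + 0.15² + 0.13² + 0.09² + 0.21² = 0.0289 + 0.0016 + 0.0004 + 0.0361 + 0.0225 + 0.0169 + 0.0081 + 0.0441 = 0.1586
Σp_2ᵢ² = 0.02² + 0.03² + 0.02² + 0.02² + 0.24² + 0.06² + 0.13² + 0.48² = 0.0004 + 0.0009 + 0.0004 + 0.0004 + 0.0576 + 0.0036 + 0.0169 + 0.2304 = 0.3106
O = 0.1651 / √(0.1586 × 0.3106) = 0.1651 / 0.22195 = 0.7439

0.74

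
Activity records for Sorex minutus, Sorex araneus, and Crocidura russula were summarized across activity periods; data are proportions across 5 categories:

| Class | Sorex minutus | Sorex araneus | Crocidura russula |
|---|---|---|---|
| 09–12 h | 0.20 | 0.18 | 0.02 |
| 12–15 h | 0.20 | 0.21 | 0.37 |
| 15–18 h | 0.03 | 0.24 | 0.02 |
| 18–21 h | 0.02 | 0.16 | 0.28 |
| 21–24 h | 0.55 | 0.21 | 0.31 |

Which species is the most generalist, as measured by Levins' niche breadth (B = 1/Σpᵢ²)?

Σp_minuᵢ² = 0.20² + 0.20² + 0.03² + 0.02² + 0.55² = 0.0400 + 0.0400 + 0.0009 + 0.0004 + 0.3025 = 0.3838
B_minu = 1 / 0.3838 = 2.6055
Σp_aranᵢ² = 0.18² + 0.21² + 0.24² + 0.16² + 0.21² = 0.0324 + 0.0441 + 0.0576 + 0.0256 + 0.0441 = 0.2038
B_aran = 1 / 0.2038 = 4.9068
Σp_russᵢ² = 0.02² + 0.37² + 0.02² + 0.28² + 0.31² = 0.0004 + 0.1369 + 0.0004 + 0.0784 + 0.0961 = 0.3122
B_russ = 1 / 0.3122 = 3.2031
Highest B → broadest niche (most generalist): Sorex araneus (B = 4.91).

Sorex araneus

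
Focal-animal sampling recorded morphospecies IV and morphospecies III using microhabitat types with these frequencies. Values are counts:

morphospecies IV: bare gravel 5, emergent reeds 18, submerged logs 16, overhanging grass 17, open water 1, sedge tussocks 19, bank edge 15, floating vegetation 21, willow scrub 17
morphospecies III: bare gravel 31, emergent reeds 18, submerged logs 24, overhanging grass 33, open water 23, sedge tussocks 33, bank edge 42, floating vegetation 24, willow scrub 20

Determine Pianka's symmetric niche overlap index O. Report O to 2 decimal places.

0.88

Proportions for morphospecies IV (n=129): 5/129=0.0388, 18/129=0.1395, 16/129=0.1240, 17/129=0.1318, 1/129=0.0078, 19/129=0.1473, 15/129=0.1163, 21/129=0.1628, 17/129=0.1318
Proportions for morphospecies III (n=248): 31/248=0.1250, 18/248=0.0726, 24/248=0.0968, 33/248=0.1331, 23/248=0.0927, 33/248=0.1331, 42/248=0.1694, 24/248=0.0968, 20/248=0.0806
Σ p₁ᵢp₂ᵢ = 0.004850 + 0.010128 + 0.012003 + 0.017543 + 0.000723 + 0.019606 + 0.019701 + 0.015759 + 0.010623 = 0.110936
Σp_1ᵢ² = 0.0388² + 0.1395² + 0.1240² + 0.1318² + 0.0078² + 0.1473² + 0.1163² + 0.1628² + 0.1318² = 0.001505 + 0.019460 + 0.015376 + 0.017371 + 0.000061 + 0.021697 + 0.013526 + 0.026504 + 0.017371 = 0.132871
Σp_2ᵢ² = 0.1250² + 0.0726² + 0.0968² + 0.1331² + 0.0927² + 0.1331² + 0.1694² + 0.0968² + 0.0806² = 0.015625 + 0.005271 + 0.009370 + 0.017716 + 0.008593 + 0.017716 + 0.028696 + 0.009370 + 0.006496 = 0.118853
O = 0.110936 / √(0.132871 × 0.118853) = 0.110936 / 0.1256667 = 0.8828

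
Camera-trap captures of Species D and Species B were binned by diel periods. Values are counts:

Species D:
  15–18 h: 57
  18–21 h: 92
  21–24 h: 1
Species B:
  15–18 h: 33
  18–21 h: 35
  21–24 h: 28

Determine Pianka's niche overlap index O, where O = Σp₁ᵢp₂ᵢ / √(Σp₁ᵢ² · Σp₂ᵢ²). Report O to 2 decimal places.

Proportions for Species D (n=150): 57/150=0.3800, 92/150=0.6133, 1/150=0.0067
Proportions for Species B (n=96): 33/96=0.3438, 35/96=0.3646, 28/96=0.2917
Σ p₁ᵢp₂ᵢ = 0.130644 + 0.223609 + 0.001954 = 0.356207
Σp_1ᵢ² = 0.3800² + 0.6133² + 0.0067² = 0.144400 + 0.376137 + 0.000045 = 0.520582
Σp_2ᵢ² = 0.3438² + 0.3646² + 0.2917² = 0.118198 + 0.132933 + 0.085089 = 0.336220
O = 0.356207 / √(0.520582 × 0.336220) = 0.356207 / 0.4183660 = 0.8514

0.85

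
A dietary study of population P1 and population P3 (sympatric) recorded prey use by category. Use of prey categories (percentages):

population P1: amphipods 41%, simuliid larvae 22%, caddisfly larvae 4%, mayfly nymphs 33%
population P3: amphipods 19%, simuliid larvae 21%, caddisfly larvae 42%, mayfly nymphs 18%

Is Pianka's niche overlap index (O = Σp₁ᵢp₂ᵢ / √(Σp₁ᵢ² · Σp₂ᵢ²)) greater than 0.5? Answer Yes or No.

Convert percentages to proportions (divide by 100).
Σ p₁ᵢp₂ᵢ = 0.0779 + 0.0462 + 0.0168 + 0.0594 = 0.2003
Σp_1ᵢ² = 0.41² + 0.22² + 0.04² + 0.33² = 0.1681 + 0.0484 + 0.0016 + 0.1089 = 0.3270
Σp_2ᵢ² = 0.19² + 0.21² + 0.42² + 0.18² = 0.0361 + 0.0441 + 0.1764 + 0.0324 = 0.2890
O = 0.2003 / √(0.3270 × 0.2890) = 0.2003 / 0.30741 = 0.6516
O = 0.6516 > 0.5 → Yes.

Yes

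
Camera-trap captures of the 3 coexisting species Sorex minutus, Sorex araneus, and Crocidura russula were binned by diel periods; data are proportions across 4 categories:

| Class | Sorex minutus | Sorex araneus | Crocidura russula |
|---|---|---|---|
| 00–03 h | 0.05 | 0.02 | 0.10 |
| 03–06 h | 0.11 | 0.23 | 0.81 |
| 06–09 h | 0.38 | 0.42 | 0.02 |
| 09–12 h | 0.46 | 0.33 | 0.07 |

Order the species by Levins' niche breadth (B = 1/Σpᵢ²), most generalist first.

Σp_minuᵢ² = 0.05² + 0.11² + 0.38² + 0.46² = 0.0025 + 0.0121 + 0.1444 + 0.2116 = 0.3706
B_minu = 1 / 0.3706 = 2.6983
Σp_aranᵢ² = 0.02² + 0.23² + 0.42² + 0.33² = 0.0004 + 0.0529 + 0.1764 + 0.1089 = 0.3386
B_aran = 1 / 0.3386 = 2.9533
Σp_russᵢ² = 0.10² + 0.81² + 0.02² + 0.07² = 0.0100 + 0.6561 + 0.0004 + 0.0049 = 0.6714
B_russ = 1 / 0.6714 = 1.4894
Ranking by B (broadest → narrowest): Sorex araneus (2.95) > Sorex minutus (2.70) > Crocidura russula (1.49)

Sorex araneus > Sorex minutus > Crocidura russula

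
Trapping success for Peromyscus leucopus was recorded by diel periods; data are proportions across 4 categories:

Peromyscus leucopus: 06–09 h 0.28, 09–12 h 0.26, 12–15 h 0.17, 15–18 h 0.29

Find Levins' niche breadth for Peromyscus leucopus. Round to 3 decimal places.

3.861

Σpᵢ² = 0.28² + 0.26² + 0.17² + 0.29² = 0.0784 + 0.0676 + 0.0289 + 0.0841 = 0.2590
B = 1 / 0.2590 = 3.86100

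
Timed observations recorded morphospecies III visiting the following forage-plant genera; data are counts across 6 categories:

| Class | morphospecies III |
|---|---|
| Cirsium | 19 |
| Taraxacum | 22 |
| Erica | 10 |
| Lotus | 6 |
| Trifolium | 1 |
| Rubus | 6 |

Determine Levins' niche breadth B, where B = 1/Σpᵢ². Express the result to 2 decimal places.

4.02

Proportions for morphospecies III (n=64): 19/64=0.2969, 22/64=0.3438, 10/64=0.1563, 6/64=0.0938, 1/64=0.0156, 6/64=0.0938
Σpᵢ² = 0.2969² + 0.3438² + 0.1563² + 0.0938² + 0.0156² + 0.0938² = 0.088150 + 0.118198 + 0.024430 + 0.008798 + 0.000243 + 0.008798 = 0.248617
B = 1 / 0.248617 = 4.0223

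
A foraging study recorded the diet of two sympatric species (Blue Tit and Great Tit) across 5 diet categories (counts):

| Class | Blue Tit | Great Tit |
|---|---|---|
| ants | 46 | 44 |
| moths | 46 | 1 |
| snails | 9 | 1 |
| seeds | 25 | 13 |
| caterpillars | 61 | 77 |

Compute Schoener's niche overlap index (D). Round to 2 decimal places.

Proportions for Blue Tit (n=187): 46/187=0.2460, 46/187=0.2460, 9/187=0.0481, 25/187=0.1337, 61/187=0.3262
Proportions for Great Tit (n=136): 44/136=0.3235, 1/136=0.0074, 1/136=0.0074, 13/136=0.0956, 77/136=0.5662
Σ|p₁ᵢ − p₂ᵢ| = 0.0775 + 0.2386 + 0.0407 + 0.0381 + 0.2400 = 0.6349
D = 1 − ½ × 0.6349 = 1 − 0.31745 = 0.68255

0.68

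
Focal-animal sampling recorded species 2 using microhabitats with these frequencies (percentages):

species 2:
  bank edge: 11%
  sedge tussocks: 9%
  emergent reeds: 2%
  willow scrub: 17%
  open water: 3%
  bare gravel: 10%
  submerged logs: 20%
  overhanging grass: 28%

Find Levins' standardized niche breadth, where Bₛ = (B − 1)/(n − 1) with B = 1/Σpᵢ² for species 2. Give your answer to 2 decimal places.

0.66

Convert percentages to proportions (divide by 100).
Σpᵢ² = 0.11² + 0.09² + 0.02² + 0.17² + 0.03² + 0.10² + 0.20² + 0.28² = 0.0121 + 0.0081 + 0.0004 + 0.0289 + 0.0009 + 0.0100 + 0.0400 + 0.0784 = 0.1788
B = 1 / 0.1788 = 5.5928
Bₛ = (B − 1)/(n − 1) = (5.5928 − 1)/(8 − 1) = 4.5928/7 = 0.6561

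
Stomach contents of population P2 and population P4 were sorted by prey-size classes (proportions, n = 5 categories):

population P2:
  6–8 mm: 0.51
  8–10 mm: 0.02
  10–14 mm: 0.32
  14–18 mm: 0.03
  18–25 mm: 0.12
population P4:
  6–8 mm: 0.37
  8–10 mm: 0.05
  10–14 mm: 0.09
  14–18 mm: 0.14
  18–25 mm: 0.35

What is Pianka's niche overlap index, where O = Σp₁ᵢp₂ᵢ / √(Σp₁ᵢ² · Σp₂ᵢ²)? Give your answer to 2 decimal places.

Σ p₁ᵢp₂ᵢ = 0.1887 + 0.0010 + 0.0288 + 0.0042 + 0.0420 = 0.2647
Σp_1ᵢ² = 0.51² + 0.02² + 0.32² + 0.03² + 0.12² = 0.2601 + 0.0004 + 0.1024 + 0.0009 + 0.0144 = 0.3782
Σp_2ᵢ² = 0.37² + 0.05² + 0.09² + 0.14² + 0.35² = 0.1369 + 0.0025 + 0.0081 + 0.0196 + 0.1225 = 0.2896
O = 0.2647 / √(0.3782 × 0.2896) = 0.2647 / 0.33095 = 0.7998

0.80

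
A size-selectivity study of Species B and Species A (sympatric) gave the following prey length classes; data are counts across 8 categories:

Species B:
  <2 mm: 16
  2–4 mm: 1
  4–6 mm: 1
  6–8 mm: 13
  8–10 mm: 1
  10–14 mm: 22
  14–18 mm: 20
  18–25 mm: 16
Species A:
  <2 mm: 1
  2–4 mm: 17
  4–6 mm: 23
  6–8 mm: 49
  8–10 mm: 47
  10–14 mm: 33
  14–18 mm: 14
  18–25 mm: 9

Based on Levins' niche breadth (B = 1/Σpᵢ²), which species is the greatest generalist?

Species A

Proportions for Species B (n=90): 16/90=0.1778, 1/90=0.0111, 1/90=0.0111, 13/90=0.1444, 1/90=0.0111, 22/90=0.2444, 20/90=0.2222, 16/90=0.1778
Proportions for Species A (n=193): 1/193=0.0052, 17/193=0.0881, 23/193=0.1192, 49/193=0.2539, 47/193=0.2435, 33/193=0.1710, 14/193=0.0725, 9/193=0.0466
Σp_Bᵢ² = 0.1778² + 0.0111² + 0.0111² + 0.1444² + 0.0111² + 0.2444² + 0.2222² + 0.1778² = 0.031613 + 0.000123 + 0.000123 + 0.020851 + 0.000123 + 0.059731 + 0.049373 + 0.031613 = 0.193550
B_B = 1 / 0.193550 = 5.1666
Σp_Aᵢ² = 0.0052² + 0.0881² + 0.1192² + 0.2539² + 0.2435² + 0.1710² + 0.0725² + 0.0466² = 0.000027 + 0.007762 + 0.014209 + 0.064465 + 0.059292 + 0.029241 + 0.005256 + 0.002172 = 0.182424
B_A = 1 / 0.182424 = 5.4817
Highest B → broadest niche (most generalist): Species A (B = 5.48).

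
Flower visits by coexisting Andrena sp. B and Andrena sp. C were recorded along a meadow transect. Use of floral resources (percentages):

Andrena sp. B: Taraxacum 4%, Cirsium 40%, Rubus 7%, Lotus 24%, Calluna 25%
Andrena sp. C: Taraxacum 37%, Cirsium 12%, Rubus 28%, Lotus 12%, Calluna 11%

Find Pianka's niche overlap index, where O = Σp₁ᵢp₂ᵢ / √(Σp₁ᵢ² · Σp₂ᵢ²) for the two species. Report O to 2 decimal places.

Convert percentages to proportions (divide by 100).
Σ p₁ᵢp₂ᵢ = 0.0148 + 0.0480 + 0.0196 + 0.0288 + 0.0275 = 0.1387
Σp_1ᵢ² = 0.04² + 0.40² + 0.07² + 0.24² + 0.25² = 0.0016 + 0.1600 + 0.0049 + 0.0576 + 0.0625 = 0.2866
Σp_2ᵢ² = 0.37² + 0.12² + 0.28² + 0.12² + 0.11² = 0.1369 + 0.0144 + 0.0784 + 0.0144 + 0.0121 = 0.2562
O = 0.1387 / √(0.2866 × 0.2562) = 0.1387 / 0.27097 = 0.5119

0.51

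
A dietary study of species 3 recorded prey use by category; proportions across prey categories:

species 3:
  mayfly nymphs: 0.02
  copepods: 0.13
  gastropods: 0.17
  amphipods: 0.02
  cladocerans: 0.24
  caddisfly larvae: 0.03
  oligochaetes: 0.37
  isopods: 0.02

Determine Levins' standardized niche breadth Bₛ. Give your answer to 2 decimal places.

Σpᵢ² = 0.02² + 0.13² + 0.17² + 0.02² + 0.24² + 0.03² + 0.37² + 0.02² = 0.0004 + 0.0169 + 0.0289 + 0.0004 + 0.0576 + 0.0009 + 0.1369 + 0.0004 = 0.2424
B = 1 / 0.2424 = 4.1254
Bₛ = (B − 1)/(n − 1) = (4.1254 − 1)/(8 − 1) = 3.1254/7 = 0.4465

0.45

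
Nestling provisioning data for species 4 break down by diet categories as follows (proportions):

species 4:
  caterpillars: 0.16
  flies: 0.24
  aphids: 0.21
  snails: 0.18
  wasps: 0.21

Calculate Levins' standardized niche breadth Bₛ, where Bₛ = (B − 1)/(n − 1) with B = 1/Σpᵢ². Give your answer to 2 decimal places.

Σpᵢ² = 0.16² + 0.24² + 0.21² + 0.18² + 0.21² = 0.0256 + 0.0576 + 0.0441 + 0.0324 + 0.0441 = 0.2038
B = 1 / 0.2038 = 4.9068
Bₛ = (B − 1)/(n − 1) = (4.9068 − 1)/(5 − 1) = 3.9068/4 = 0.9767

0.98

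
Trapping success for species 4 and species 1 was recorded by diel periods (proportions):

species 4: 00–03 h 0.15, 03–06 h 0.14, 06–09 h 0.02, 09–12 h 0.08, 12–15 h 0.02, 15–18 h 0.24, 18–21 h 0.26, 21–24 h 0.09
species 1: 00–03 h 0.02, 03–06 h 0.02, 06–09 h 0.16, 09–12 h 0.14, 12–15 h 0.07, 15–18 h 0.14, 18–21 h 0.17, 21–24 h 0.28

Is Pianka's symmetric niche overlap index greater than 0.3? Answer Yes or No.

Σ p₁ᵢp₂ᵢ = 0.0030 + 0.0028 + 0.0032 + 0.0112 + 0.0014 + 0.0336 + 0.0442 + 0.0252 = 0.1246
Σp_1ᵢ² = 0.15² + 0.14² + 0.02² + 0.08² + 0.02² + 0.24² + 0.26² + 0.09² = 0.0225 + 0.0196 + 0.0004 + 0.0064 + 0.0004 + 0.0576 + 0.0676 + 0.0081 = 0.1826
Σp_2ᵢ² = 0.02² + 0.02² + 0.16² + 0.14² + 0.07² + 0.14² + 0.17² + 0.28² = 0.0004 + 0.0004 + 0.0256 + 0.0196 + 0.0049 + 0.0196 + 0.0289 + 0.0784 = 0.1778
O = 0.1246 / √(0.1826 × 0.1778) = 0.1246 / 0.18018 = 0.6915
O = 0.6915 > 0.3 → Yes.

Yes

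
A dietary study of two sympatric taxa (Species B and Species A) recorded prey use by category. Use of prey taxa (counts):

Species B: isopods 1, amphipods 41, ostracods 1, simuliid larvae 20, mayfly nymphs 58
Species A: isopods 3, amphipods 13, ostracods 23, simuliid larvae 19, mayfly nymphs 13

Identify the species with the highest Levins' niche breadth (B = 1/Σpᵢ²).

Proportions for Species B (n=121): 1/121=0.0083, 41/121=0.3388, 1/121=0.0083, 20/121=0.1653, 58/121=0.4793
Proportions for Species A (n=71): 3/71=0.0423, 13/71=0.1831, 23/71=0.3239, 19/71=0.2676, 13/71=0.1831
Σp_Bᵢ² = 0.0083² + 0.3388² + 0.0083² + 0.1653² + 0.4793² = 0.000069 + 0.114785 + 0.000069 + 0.027324 + 0.229728 = 0.371975
B_B = 1 / 0.371975 = 2.6884
Σp_Aᵢ² = 0.0423² + 0.1831² + 0.3239² + 0.2676² + 0.1831² = 0.001789 + 0.033526 + 0.104911 + 0.071610 + 0.033526 = 0.245362
B_A = 1 / 0.245362 = 4.0756
Highest B → broadest niche (most generalist): Species A (B = 4.08).

Species A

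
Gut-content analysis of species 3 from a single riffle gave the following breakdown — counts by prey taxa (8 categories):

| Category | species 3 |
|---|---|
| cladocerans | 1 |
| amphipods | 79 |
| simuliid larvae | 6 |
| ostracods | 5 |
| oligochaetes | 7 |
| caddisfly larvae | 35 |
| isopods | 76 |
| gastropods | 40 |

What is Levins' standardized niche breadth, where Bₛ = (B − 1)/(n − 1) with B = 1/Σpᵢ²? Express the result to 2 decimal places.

0.45

Proportions for species 3 (n=249): 1/249=0.0040, 79/249=0.3173, 6/249=0.0241, 5/249=0.0201, 7/249=0.0281, 35/249=0.1406, 76/249=0.3052, 40/249=0.1606
Σpᵢ² = 0.0040² + 0.3173² + 0.0241² + 0.0201² + 0.0281² + 0.1406² + 0.3052² + 0.1606² = 0.000016 + 0.100679 + 0.000581 + 0.000404 + 0.000790 + 0.019768 + 0.093147 + 0.025792 = 0.241177
B = 1 / 0.241177 = 4.1463
Bₛ = (B − 1)/(n − 1) = (4.1463 − 1)/(8 − 1) = 3.1463/7 = 0.4495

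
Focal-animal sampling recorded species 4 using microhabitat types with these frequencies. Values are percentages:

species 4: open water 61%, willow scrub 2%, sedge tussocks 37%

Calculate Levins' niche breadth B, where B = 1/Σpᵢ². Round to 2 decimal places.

Convert percentages to proportions (divide by 100).
Σpᵢ² = 0.61² + 0.02² + 0.37² = 0.3721 + 0.0004 + 0.1369 = 0.5094
B = 1 / 0.5094 = 1.9631

1.96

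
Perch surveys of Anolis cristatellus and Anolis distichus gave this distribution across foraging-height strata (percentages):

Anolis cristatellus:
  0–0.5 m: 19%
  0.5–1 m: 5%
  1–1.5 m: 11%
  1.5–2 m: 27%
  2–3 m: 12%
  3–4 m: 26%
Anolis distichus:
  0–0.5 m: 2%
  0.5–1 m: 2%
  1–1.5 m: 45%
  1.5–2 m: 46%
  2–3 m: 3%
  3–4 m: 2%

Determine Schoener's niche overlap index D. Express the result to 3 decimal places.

Convert percentages to proportions (divide by 100).
Σ|p₁ᵢ − p₂ᵢ| = 0.17 + 0.03 + 0.34 + 0.19 + 0.09 + 0.24 = 1.06
D = 1 − ½ × 1.06 = 1 − 0.530 = 0.47000

0.470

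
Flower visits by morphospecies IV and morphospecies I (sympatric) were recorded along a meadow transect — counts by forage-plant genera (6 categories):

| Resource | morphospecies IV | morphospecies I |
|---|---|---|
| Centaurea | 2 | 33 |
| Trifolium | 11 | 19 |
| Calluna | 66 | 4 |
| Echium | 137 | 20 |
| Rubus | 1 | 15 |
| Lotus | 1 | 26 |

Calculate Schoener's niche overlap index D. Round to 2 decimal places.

0.27

Proportions for morphospecies IV (n=218): 2/218=0.0092, 11/218=0.0505, 66/218=0.3028, 137/218=0.6284, 1/218=0.0046, 1/218=0.0046
Proportions for morphospecies I (n=117): 33/117=0.2821, 19/117=0.1624, 4/117=0.0342, 20/117=0.1709, 15/117=0.1282, 26/117=0.2222
Σ|p₁ᵢ − p₂ᵢ| = 0.2729 + 0.1119 + 0.2686 + 0.4575 + 0.1236 + 0.2176 = 1.4521
D = 1 − ½ × 1.4521 = 1 − 0.72605 = 0.27395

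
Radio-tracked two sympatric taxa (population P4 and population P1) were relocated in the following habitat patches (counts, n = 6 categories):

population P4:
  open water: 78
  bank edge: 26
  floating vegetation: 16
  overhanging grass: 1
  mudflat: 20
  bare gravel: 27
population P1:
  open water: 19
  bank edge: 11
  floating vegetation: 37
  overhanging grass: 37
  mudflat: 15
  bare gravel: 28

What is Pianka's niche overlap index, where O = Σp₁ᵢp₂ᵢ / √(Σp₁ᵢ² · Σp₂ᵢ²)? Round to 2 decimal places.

0.59

Proportions for population P4 (n=168): 78/168=0.4643, 26/168=0.1548, 16/168=0.0952, 1/168=0.0060, 20/168=0.1190, 27/168=0.1607
Proportions for population P1 (n=147): 19/147=0.1293, 11/147=0.0748, 37/147=0.2517, 37/147=0.2517, 15/147=0.1020, 28/147=0.1905
Σ p₁ᵢp₂ᵢ = 0.060034 + 0.011579 + 0.023962 + 0.001510 + 0.012138 + 0.030613 = 0.139836
Σp_1ᵢ² = 0.4643² + 0.1548² + 0.0952² + 0.0060² + 0.1190² + 0.1607² = 0.215574 + 0.023963 + 0.009063 + 0.000036 + 0.014161 + 0.025824 = 0.288621
Σp_2ᵢ² = 0.1293² + 0.0748² + 0.2517² + 0.2517² + 0.1020² + 0.1905² = 0.016718 + 0.005595 + 0.063353 + 0.063353 + 0.010404 + 0.036290 = 0.195713
O = 0.139836 / √(0.288621 × 0.195713) = 0.139836 / 0.2376697 = 0.5884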